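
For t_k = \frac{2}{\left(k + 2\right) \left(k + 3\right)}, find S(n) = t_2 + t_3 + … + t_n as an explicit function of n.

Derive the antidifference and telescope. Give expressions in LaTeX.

Ratio r(k) = (k + 2)/(k + 4).
So A=k + 2 and B=k + 4, with C=1.
Solve (k + 2)·f(k+1) − (k + 3)·f(k) = 1.
Bound: deg f ≤ 1.
Match coefficients ⇒ f(k) = k/2.
Get s_k = R·t_k = k/(k + 2) with R(k) = B(k−1)f(k)/C(k) = k*(k + 3)/2.
Verify: 2/(k**2 + 5*k + 6) matches t_k.
Σ_(k=2)^n t_k = s_(n+1) − s_(2) = ((n + 1)/(n + 3)) − (1/2), i.e. (n - 1)/(2*(n + 3)).

S(n) = \frac{n - 1}{2 \left(n + 3\right)}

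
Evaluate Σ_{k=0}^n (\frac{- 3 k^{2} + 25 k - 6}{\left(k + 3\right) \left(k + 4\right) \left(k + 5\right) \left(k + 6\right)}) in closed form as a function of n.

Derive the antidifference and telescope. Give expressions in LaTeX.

r(k) = -(k + 3)*(25*k - 3*(k + 1)**2 + 19)/((k + 7)*(3*k**2 - 25*k + 6)) after simplifying.
Take A(k)=k + 3, B(k)=k + 7, C(k)=k**2 - 25*k/3 + 2.
Solve (k + 3)·f(k+1) − (k + 6)·f(k) = k**2 - 25*k/3 + 2.
deg f ≤ 3 (via 1,1,2).
Coefficient equations give f(k) = k*(k**2 - 48*k + 87)/60.
R(k) = B(k−1)·f(k)/C(k) = k*(k + 6)*(k**2 - 48*k + 87)/(20*(3*k**2 - 25*k + 6)); s_k = R·t_k = k*(-k**2 + 48*k - 87)/(20*(k + 3)*(k + 4)*(k + 5)).
Check: Δs_k = (-3*k**2 + 25*k - 6)/(k**4 + 18*k**3 + 119*k**2 + 342*k + 360). ✓
Σ_(k=0)^n t_k = s_(n+1) − s_(0) = ((-n**3 + 45*n**2 + 6*n - 40)/(20*(n**3 + 15*n**2 + 74*n + 120))) − (0), i.e. (-n**3 + 45*n**2 + 6*n - 40)/(20*(n**3 + 15*n**2 + 74*n + 120)).

S(n) = \frac{- n^{3} + 45 n^{2} + 6 n - 40}{20 \left(n^{3} + 15 n^{2} + 74 n + 120\right)}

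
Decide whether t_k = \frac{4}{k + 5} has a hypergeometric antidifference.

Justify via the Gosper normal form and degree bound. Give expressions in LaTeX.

No — t_k has no hypergeometric antidifference.

Step 1: r(k) = (k + 5)/(k + 6).
Take A(k)=k + 5, B(k)=k + 6, C(k)=1.
Key eq: (k + 5)·f(k+1) = (k + 5)·f(k) + (1).
From deg A=1, deg B=1, deg C=0: d=0.
f = c0 ⇒ A·f(k+1) − B(k−1)·f(k) − C = -1. The system {-1 = 0} is inconsistent; no antidifference.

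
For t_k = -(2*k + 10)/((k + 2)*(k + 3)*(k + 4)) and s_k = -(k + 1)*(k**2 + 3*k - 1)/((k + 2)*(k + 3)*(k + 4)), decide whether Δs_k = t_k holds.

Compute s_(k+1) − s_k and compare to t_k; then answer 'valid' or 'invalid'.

Invalid: residual 3*(-k**2 - k + 11)/(k**4 + 14*k**3 + 71*k**2 + 154*k + 120) ≠ 0.

s_(k+1) = -(k + 2)*(3*k + (k + 1)**2 + 2)/((k + 3)*(k + 4)*(k + 5))
s_(k+1) − s_k = (-5*k**2 - 23*k - 17)/(k**4 + 14*k**3 + 71*k**2 + 154*k + 120)
(s_(k+1) − s_k) − t_k = 3*(-k**2 - k + 11)/(k**4 + 14*k**3 + 71*k**2 + 154*k + 120)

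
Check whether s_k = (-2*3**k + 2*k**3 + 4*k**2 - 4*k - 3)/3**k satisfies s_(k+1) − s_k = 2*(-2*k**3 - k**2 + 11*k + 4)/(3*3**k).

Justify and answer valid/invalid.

Valid — Δs_k = t_k.

s_(k+1) = (-6*3**k + 2*k**3 + 10*k**2 + 10*k - 1)/(3*3**k)
s_(k+1) − s_k = 2*(-2*k**3 - k**2 + 11*k + 4)/(3*3**k)
(s_(k+1) − s_k) − t_k = 0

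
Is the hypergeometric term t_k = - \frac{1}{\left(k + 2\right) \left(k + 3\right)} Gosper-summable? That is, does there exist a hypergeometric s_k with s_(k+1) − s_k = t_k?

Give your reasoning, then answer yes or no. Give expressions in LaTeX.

Yes. s_k = - \frac{k}{2 k + 4}.

r(k) = (k + 2)/(k + 4) after simplifying.
Normal form (A,B,C) = (k + 2, k + 4, 1).
Need (k + 2)·f(k+1) − (k + 3)·f(k) = 1.
From deg A=1, deg B=1, deg C=0: d=1.
Match coefficients ⇒ f(k) = k/2.
Then R = B(k−1)f/C = k*(k + 3)/2, so s_k = R(k)·t_k = -k/(2*k + 4).
Check: Δs_k = -1/(k**2 + 5*k + 6). ✓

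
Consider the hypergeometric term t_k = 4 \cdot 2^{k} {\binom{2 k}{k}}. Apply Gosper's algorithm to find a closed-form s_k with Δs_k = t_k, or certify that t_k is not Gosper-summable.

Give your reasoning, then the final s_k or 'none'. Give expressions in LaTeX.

Ratio r(k) = 4*(2*k + 1)/(k + 1).
Normal form (A,B,C) = (8*k + 4, k + 1, 1).
f must satisfy (8*k + 4)·f(k+1) − (k)·f(k) = 1.
Bound: deg f ≤ -1.
Bound -1 < 0, so the key equation has no polynomial solution.

none — t_k is not Gosper-summable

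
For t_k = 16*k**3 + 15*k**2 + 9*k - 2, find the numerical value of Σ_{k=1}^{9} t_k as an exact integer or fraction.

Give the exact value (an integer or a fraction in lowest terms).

Ratio r(k) = (16*k**3 + 63*k**2 + 87*k + 38)/(16*k**3 + 15*k**2 + 9*k - 2).
Normal form (A,B,C) = (1, 1, k**3 + 15*k**2/16 + 9*k/16 - 1/8).
Key eq: (1)·f(k+1) = (1)·f(k) + (k**3 + 15*k**2/16 + 9*k/16 - 1/8).
From deg A=0, deg B=0, deg C=3: d=4.
Match coefficients ⇒ f(k) = k*(4*k**3 - 3*k**2 + k - 4)/16.
R(k) = B(k−1)·f(k)/C(k) = k*(4*k**3 - 3*k**2 + k - 4)/(16*k**3 + 15*k**2 + 9*k - 2); s_k = R·t_k = k*(4*k**3 - 3*k**2 + k - 4).
s_(k+1) − s_k = 16*k**3 + 15*k**2 + 9*k - 2 = t_k.
Telescoping: Σ = s_(10) − s_(1) = 37060 − (-2) = 37062.

Σ = 37062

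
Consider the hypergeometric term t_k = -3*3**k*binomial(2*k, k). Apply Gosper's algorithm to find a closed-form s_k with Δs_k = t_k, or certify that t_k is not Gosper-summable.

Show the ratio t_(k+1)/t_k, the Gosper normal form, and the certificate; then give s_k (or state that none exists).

no hypergeometric antidifference exists

r(k) = 6*(2*k + 1)/(k + 1) after simplifying.
Factor: A=12*k + 6; B=k + 1; C=1.
Set up (12*k + 6)·f(k+1) − (k)·f(k) − (1) = 0.
Bound: deg f ≤ -1.
d = -1 < 0 ⇒ no nonzero polynomial f; not summable.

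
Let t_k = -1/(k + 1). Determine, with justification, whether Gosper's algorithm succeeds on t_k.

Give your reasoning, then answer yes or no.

No — t_k has no hypergeometric antidifference.

The ratio is (k + 1)/(k + 2).
So A=k + 1 and B=k + 2, with C=1.
Solve (k + 1)·f(k+1) − (k + 1)·f(k) = 1.
Bound: deg f ≤ 0.
f = c0 ⇒ A·f(k+1) − B(k−1)·f(k) − C = -1. The system {-1 = 0} is inconsistent; no antidifference.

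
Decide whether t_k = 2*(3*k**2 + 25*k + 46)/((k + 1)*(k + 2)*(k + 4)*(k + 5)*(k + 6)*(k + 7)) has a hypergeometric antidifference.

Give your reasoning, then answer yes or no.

t_(k+1)/t_k = (k + 1)*(k + 4)*(25*k + 3*(k + 1)**2 + 71)/((k + 3)*(k + 8)*(3*k**2 + 25*k + 46)).
Factor: A=k + 1; B=k + 8; C=k**3 + 34*k**2/3 + 121*k/3 + 46.
Need (k + 1)·f(k+1) − (k + 7)·f(k) = k**3 + 34*k**2/3 + 121*k/3 + 46.
From deg A=1, deg B=1, deg C=3: d=6.
Solve for f: f(k) = k*(k + 2)*(k + 3)*(k + 5)*(k**2 + 11*k + 34)/72 (degree 6 ≤ 6).
So s_k = (B(k−1)f/C)·t_k = (k*(k + 2)*(k + 5)*(k + 7)*(k**2 + 11*k + 34)/(24*(3*k**2 + 25*k + 46)))·t_k = k*(k**2 + 11*k + 34)/(12*(k**3 + 11*k**2 + 34*k + 24)).
Verify: 2*(3*k**2 + 25*k + 46)/(k**6 + 25*k**5 + 247*k**4 + 1219*k**3 + 3112*k**2 + 3796*k + 1680) matches t_k.

Yes. s_k = k*(k**2 + 11*k + 34)/(12*(k**3 + 11*k**2 + 34*k + 24)).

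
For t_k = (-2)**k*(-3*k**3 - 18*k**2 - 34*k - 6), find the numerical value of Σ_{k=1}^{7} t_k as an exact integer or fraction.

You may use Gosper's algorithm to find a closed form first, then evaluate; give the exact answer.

r(k) = 2*(-3*k**3 - 27*k**2 - 79*k - 61)/(3*k**3 + 18*k**2 + 34*k + 6) after simplifying.
A = -2, B = 1, C = k**3 + 6*k**2 + 34*k/3 + 2.
Set up (-2)·f(k+1) − (1)·f(k) − (k**3 + 6*k**2 + 34*k/3 + 2) = 0.
Degrees (0,0,3) ⇒ d ≤ 3.
A polynomial solution: f(k) = -(k**3 + 4*k**2 + 4*k - 4)/3.
Get s_k = R·t_k = (-2)**k*(k**3 + 4*k**2 + 4*k - 4) with R(k) = B(k−1)f(k)/C(k) = -(k**3 + 4*k**2 + 4*k - 4)/(3*k**3 + 18*k**2 + 34*k + 6).
Verify: (-2)**k*(-3*k**3 - 18*k**2 - 34*k - 6) matches t_k.
Evaluate s at k=8 and k=1: 203776 and -10; difference 203786.

Σ = 203786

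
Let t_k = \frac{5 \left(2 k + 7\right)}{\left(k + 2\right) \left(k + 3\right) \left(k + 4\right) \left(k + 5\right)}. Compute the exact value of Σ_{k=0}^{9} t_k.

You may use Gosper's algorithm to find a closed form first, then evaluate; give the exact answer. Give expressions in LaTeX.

t_(k+1)/t_k = (k + 2)*(2*k + 9)/((k + 6)*(2*k + 7)).
A = k + 2, B = k + 6, C = k + 7/2.
Key eq: (k + 2)·f(k+1) = (k + 5)·f(k) + (k + 7/2).
d = 3 from the (1,1,1) case.
Solving with deg f ≤ 3: f(k) = k*(k + 3)*(k + 6)/16.
Then R = B(k−1)f/C = k*(k + 3)*(k + 5)*(k + 6)/(8*(2*k + 7)), so s_k = R(k)·t_k = 5*k*(k + 6)/(8*(k**2 + 6*k + 8)).
Δs = 5*(2*k + 7)/(k**4 + 14*k**3 + 71*k**2 + 154*k + 120), as required.
Sum = s_(10) − s_(0); s_(10) = 25/42, s_(0) = 0 ⇒ 25/42.

Σ = 25/42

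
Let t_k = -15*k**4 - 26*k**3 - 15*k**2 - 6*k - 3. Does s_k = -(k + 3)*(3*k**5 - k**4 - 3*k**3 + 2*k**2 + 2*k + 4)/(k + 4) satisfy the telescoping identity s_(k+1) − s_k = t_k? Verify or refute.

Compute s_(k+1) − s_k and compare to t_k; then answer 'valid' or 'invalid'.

Invalid: residual (12*k**5 + 87*k**4 + 122*k**3 + 64*k**2 + 25*k + 8)/(k**2 + 9*k + 20) ≠ 0.

s_(k+1) = (-3*k**6 - 26*k**5 - 79*k**4 - 109*k**3 - 76*k**2 - 39*k - 28)/(k + 5)
s_(k+1) − s_k = (-15*k**6 - 149*k**5 - 462*k**4 - 539*k**3 - 293*k**2 - 122*k - 52)/(k**2 + 9*k + 20)
(s_(k+1) − s_k) − t_k = (12*k**5 + 87*k**4 + 122*k**3 + 64*k**2 + 25*k + 8)/(k**2 + 9*k + 20)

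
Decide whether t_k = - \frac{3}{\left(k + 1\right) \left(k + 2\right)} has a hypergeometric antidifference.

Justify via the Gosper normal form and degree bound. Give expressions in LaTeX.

t_(k+1)/t_k = (k + 1)/(k + 3).
Normal form (A,B,C) = (k + 1, k + 3, 1).
Key eq: (k + 1)·f(k+1) = (k + 2)·f(k) + (1).
Bound: deg f ≤ 1.
Coefficient equations give f(k) = k.
Certificate R = B(k−1)f/C = k*(k + 2) gives s_k = -3*k/(k + 1).
Check: Δs_k = -3/(k**2 + 3*k + 2). ✓

Yes. s_k = - \frac{3 k}{k + 1}.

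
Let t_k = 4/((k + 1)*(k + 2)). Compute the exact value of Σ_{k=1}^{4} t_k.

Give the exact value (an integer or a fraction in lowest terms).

Σ = 4/3

Ratio r(k) = (k + 1)/(k + 3).
So A=k + 1 and B=k + 3, with C=1.
f must satisfy (k + 1)·f(k+1) − (k + 2)·f(k) = 1.
Bound: deg f ≤ 1.
A polynomial solution: f(k) = k.
R(k) = B(k−1)·f(k)/C(k) = k*(k + 2); s_k = R·t_k = 4*k/(k + 1).
Check: Δs_k = 4/(k**2 + 3*k + 2). ✓
Σ_(k=1)^(4) t_k = s_(5) − s_(1) = 10/3 − (2) = 4/3.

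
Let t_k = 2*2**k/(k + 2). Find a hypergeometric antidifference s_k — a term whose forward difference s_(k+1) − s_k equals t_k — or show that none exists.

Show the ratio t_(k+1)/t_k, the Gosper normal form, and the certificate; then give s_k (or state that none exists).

none — t_k is not Gosper-summable

Ratio r(k) = 2*(k + 2)/(k + 3).
Gosper form: A/B · C(k+1)/C(k) with A=2*k + 4, B=k + 3, C=1.
Set up (2*k + 4)·f(k+1) − (k + 2)·f(k) − (1) = 0.
From deg A=1, deg B=1, deg C=0: d=-1.
d = -1 < 0 ⇒ no nonzero polynomial f; not summable.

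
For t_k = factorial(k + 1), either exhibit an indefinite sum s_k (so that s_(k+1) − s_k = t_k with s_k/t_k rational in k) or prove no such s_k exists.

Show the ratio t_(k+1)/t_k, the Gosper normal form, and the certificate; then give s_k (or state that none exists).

r(k) = k + 2 after simplifying.
A = k + 2, B = 1, C = 1.
Solve (k + 2)·f(k+1) − (1)·f(k) = 1.
d = -1 from the (1,0,0) case.
Bound -1 < 0, so the key equation has no polynomial solution.

none (Gosper's algorithm certifies no s_k)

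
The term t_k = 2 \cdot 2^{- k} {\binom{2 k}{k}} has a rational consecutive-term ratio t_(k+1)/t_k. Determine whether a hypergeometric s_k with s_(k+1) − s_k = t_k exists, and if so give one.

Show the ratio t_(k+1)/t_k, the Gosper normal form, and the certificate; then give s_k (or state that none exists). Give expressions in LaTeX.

none (Gosper's algorithm certifies no s_k)

r(k) = (2*k + 1)/(k + 1) after simplifying.
Gosper form: A/B · C(k+1)/C(k) with A=2*k + 1, B=k + 1, C=1.
Solve (2*k + 1)·f(k+1) − (k)·f(k) = 1.
Bound: deg f ≤ -1.
d = -1 < 0 ⇒ no nonzero polynomial f; not summable.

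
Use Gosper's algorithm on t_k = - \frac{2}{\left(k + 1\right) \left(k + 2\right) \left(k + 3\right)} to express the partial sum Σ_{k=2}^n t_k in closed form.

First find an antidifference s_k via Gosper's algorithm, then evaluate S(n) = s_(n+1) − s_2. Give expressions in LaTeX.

Ratio r(k) = (k + 1)/(k + 4).
So A=k + 1 and B=k + 4, with C=1.
Key eq: (k + 1)·f(k+1) = (k + 3)·f(k) + (1).
From deg A=1, deg B=1, deg C=0: d=2.
Solving with deg f ≤ 2: f(k) = k*(k + 3)/4.
Get s_k = R·t_k = k*(-k - 3)/(2*(k + 1)*(k + 2)) with R(k) = B(k−1)f(k)/C(k) = k*(k + 3)**2/4.
Δs = -2/(k**3 + 6*k**2 + 11*k + 6), as required.
s_(n+1) = (-n**2 - 5*n - 4)/(2*(n**2 + 5*n + 6)) and s_(2) = -5/12, so S(n) = (-n**2 - 5*n + 6)/(12*(n**2 + 5*n + 6)).

S(n) = \frac{- n^{2} - 5 n + 6}{12 \left(n^{2} + 5 n + 6\right)}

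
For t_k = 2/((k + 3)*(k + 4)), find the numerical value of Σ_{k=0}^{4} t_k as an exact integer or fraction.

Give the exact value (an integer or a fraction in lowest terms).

Σ = 5/12

r(k) = (k + 3)/(k + 5) after simplifying.
Normal form (A,B,C) = (k + 3, k + 5, 1).
Set up (k + 3)·f(k+1) − (k + 4)·f(k) − (1) = 0.
d = 1 from the (1,1,0) case.
Coefficient equations give f(k) = k/3.
Get s_k = R·t_k = 2*k/(3*(k + 3)) with R(k) = B(k−1)f(k)/C(k) = k*(k + 4)/3.
s_(k+1) − s_k = 2/(k**2 + 7*k + 12) = t_k.
Σ_(k=0)^(4) t_k = s_(5) − s_(0) = 5/12 − (0) = 5/12.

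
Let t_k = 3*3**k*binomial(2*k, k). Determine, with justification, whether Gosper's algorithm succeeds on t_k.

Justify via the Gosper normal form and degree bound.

r(k) = 6*(2*k + 1)/(k + 1) after simplifying.
Factor: A=12*k + 6; B=k + 1; C=1.
Key eq: (12*k + 6)·f(k+1) = (k)·f(k) + (1).
d = -1 from the (1,1,0) case.
d = -1 < 0 ⇒ no nonzero polynomial f; not summable.

No — key equation has no polynomial f.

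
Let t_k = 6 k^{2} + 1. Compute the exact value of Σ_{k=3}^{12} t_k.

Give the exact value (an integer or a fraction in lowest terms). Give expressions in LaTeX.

t_(k+1)/t_k = (6*(k + 1)**2 + 1)/(6*k**2 + 1).
Take A(k)=1, B(k)=1, C(k)=k**2 + 1/6.
Key eq: (1)·f(k+1) = (1)·f(k) + (k**2 + 1/6).
d = 3 from the (0,0,2) case.
A polynomial solution: f(k) = k*(2*k**2 - 3*k + 2)/6.
Get s_k = R·t_k = k*(2*k**2 - 3*k + 2) with R(k) = B(k−1)f(k)/C(k) = k*(2*k**2 - 3*k + 2)/(6*k**2 + 1).
Δs = 6*k**2 + 1, as required.
Σ_(k=3)^(12) t_k = s_(13) − s_(3) = 3913 − (33) = 3880.

Σ = 3880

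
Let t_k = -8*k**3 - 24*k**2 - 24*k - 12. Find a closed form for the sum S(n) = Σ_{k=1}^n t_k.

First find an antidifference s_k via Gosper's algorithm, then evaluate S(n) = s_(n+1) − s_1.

S(n) = 2*n*(-n**3 - 6*n**2 - 13*n - 14)

r(k) = (2*k**3 + 12*k**2 + 24*k + 17)/(2*k**3 + 6*k**2 + 6*k + 3) after simplifying.
Take A(k)=1, B(k)=1, C(k)=k**3 + 3*k**2 + 3*k + 3/2.
Solve (1)·f(k+1) − (1)·f(k) = k**3 + 3*k**2 + 3*k + 3/2.
Degrees (0,0,3) ⇒ d ≤ 4.
Coefficient equations give f(k) = k*(k + 2)*(k**2 + 1)/4.
Then R = B(k−1)f/C = k*(k + 2)*(k**2 + 1)/(2*(2*k**3 + 6*k**2 + 6*k + 3)), so s_k = R(k)·t_k = 2*k*(-k**3 - 2*k**2 - k - 2).
Check: Δs_k = -8*k**3 - 24*k**2 - 24*k - 12. ✓
Σ_(k=1)^n t_k = s_(n+1) − s_(1) = (-2*n**4 - 12*n**3 - 26*n**2 - 28*n - 12) − (-12), i.e. 2*n*(-n**3 - 6*n**2 - 13*n - 14).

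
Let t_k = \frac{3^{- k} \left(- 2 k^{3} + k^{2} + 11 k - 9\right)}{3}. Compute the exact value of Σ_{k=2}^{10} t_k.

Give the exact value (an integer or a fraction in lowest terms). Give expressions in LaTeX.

The ratio is (2*k**3 + 5*k**2 - 7*k - 1)/(3*(2*k**3 - k**2 - 11*k + 9)).
Factor: A=1/3; B=1; C=k**3 - k**2/2 - 11*k/2 + 9/2.
Solve (1/3)·f(k+1) − (1)·f(k) = k**3 - k**2/2 - 11*k/2 + 9/2.
Bound: deg f ≤ 3.
A polynomial solution: f(k) = -3*(k**3 + k**2 - 3*k + 4)/2.
R(k) = B(k−1)·f(k)/C(k) = -3*(k**3 + k**2 - 3*k + 4)/(2*k**3 - k**2 - 11*k + 9); s_k = R·t_k = (k**3 + k**2 - 3*k + 4)/3**k.
Δs = (-2*k**3 + k**2 + 11*k - 9)/(3*3**k), as required.
Telescoping: Σ = s_(11) − s_(2) = 1423/177147 − (10/9) = -195407/177147.

Σ = -195407/177147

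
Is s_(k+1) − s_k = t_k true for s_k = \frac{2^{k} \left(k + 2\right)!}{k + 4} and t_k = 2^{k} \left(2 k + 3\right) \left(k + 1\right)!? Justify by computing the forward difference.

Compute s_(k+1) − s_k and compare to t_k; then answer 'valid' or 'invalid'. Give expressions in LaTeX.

s_(k+1) = 2**(k + 1)*factorial(k + 3)/(k + 5)
s_(k+1) − s_k = 2**k*(2*k**2 + 13*k + 19)*factorial(k + 2)/((k + 4)*(k + 5))
(s_(k+1) − s_k) − t_k = -2**(k + 1)*(2*k**2 + 11*k + 11)*factorial(k + 1)/((k + 4)*(k + 5))

Invalid: residual - \frac{2^{k + 1} \left(2 k^{2} + 11 k + 11\right) \left(k + 1\right)!}{\left(k + 4\right) \left(k + 5\right)} ≠ 0.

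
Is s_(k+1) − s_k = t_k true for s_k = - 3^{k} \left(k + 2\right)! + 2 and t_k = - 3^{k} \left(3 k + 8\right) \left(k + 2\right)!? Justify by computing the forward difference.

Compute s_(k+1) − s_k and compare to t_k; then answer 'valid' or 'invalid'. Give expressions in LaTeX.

valid (s_(k+1) − s_k reduces to t_k)

s_(k+1) = -3**(k + 1)*factorial(k + 3) + 2
s_(k+1) − s_k = -3**k*(3*k + 8)*factorial(k + 2)
(s_(k+1) − s_k) − t_k = 0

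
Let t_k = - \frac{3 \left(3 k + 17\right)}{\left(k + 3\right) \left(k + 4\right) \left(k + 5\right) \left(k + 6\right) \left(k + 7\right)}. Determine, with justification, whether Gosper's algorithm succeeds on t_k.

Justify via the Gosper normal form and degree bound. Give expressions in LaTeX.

The ratio is (k + 3)*(3*k + 20)/((k + 8)*(3*k + 17)).
So A=k + 3 and B=k + 8, with C=k + 17/3.
Key eq: (k + 3)·f(k+1) = (k + 7)·f(k) + (k + 17/3).
Bound: deg f ≤ 4.
A polynomial solution: f(k) = k*(k + 5)*(k**2 + 13*k + 54)/216.
Get s_k = R·t_k = k*(-k**2 - 13*k - 54)/(24*(k**3 + 13*k**2 + 54*k + 72)) with R(k) = B(k−1)f(k)/C(k) = k*(k + 5)*(k + 7)*(k**2 + 13*k + 54)/(72*(3*k + 17)).
Check: Δs_k = 3*(-3*k - 17)/(k**5 + 25*k**4 + 245*k**3 + 1175*k**2 + 2754*k + 2520). ✓

Yes. s_k = \frac{k \left(- k^{2} - 13 k - 54\right)}{24 \left(k^{3} + 13 k^{2} + 54 k + 72\right)}.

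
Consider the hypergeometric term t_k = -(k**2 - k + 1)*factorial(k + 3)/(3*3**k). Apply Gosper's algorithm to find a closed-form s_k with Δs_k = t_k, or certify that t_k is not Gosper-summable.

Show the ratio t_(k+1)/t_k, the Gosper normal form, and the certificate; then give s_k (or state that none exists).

r(k) = -(k + 4)*(k - (k + 1)**2)/(3*k**2 - 3*k + 3) after simplifying.
Take A(k)=k/3 + 4/3, B(k)=1, C(k)=k**2 - k + 1.
Key eq: (k/3 + 4/3)·f(k+1) = (1)·f(k) + (k**2 - k + 1).
From deg A=1, deg B=0, deg C=2: d=1.
A polynomial solution: f(k) = 3*(k - 3).
Then R = B(k−1)f/C = 3*(k - 3)/(k**2 - k + 1), so s_k = R(k)·t_k = -(k - 3)*factorial(k + 3)/3**k.
Check: Δs_k = -(k**2 - k + 1)*factorial(k + 3)/(3*3**k). ✓

s_k = -(k - 3)*factorial(k + 3)/3**k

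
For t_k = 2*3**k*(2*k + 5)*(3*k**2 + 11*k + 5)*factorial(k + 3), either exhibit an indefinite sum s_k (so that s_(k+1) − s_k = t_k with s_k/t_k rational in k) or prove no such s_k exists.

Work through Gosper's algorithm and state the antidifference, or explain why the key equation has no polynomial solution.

s_k = 2*3**k*(k + 1)*(2*k - 1)*factorial(k + 3)

The ratio is 3*(6*k**4 + 79*k**3 + 377*k**2 + 761*k + 532)/(6*k**3 + 37*k**2 + 65*k + 25).
Gosper form: A/B · C(k+1)/C(k) with A=3*k + 12, B=1, C=k**3 + 37*k**2/6 + 65*k/6 + 25/6.
Solve (3*k + 12)·f(k+1) − (1)·f(k) = k**3 + 37*k**2/6 + 65*k/6 + 25/6.
Bound: deg f ≤ 2.
Solving with deg f ≤ 2: f(k) = (k + 1)*(2*k - 1)/6.
R(k) = B(k−1)·f(k)/C(k) = (k + 1)*(2*k - 1)/((2*k + 5)*(3*k**2 + 11*k + 5)); s_k = R·t_k = 2*3**k*(k + 1)*(2*k - 1)*factorial(k + 3).
Δs = 2*3**k*(2*k + 5)*(3*k**2 + 11*k + 5)*factorial(k + 3), as required.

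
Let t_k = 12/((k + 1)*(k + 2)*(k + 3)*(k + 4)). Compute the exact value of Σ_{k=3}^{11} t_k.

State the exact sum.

t_(k+1)/t_k = (k + 1)/(k + 5).
A = k + 1, B = k + 5, C = 1.
Need (k + 1)·f(k+1) − (k + 4)·f(k) = 1.
deg f ≤ 3 (via 1,1,0).
Coefficient equations give f(k) = k*(k**2 + 6*k + 11)/18.
R(k) = B(k−1)·f(k)/C(k) = k*(k + 4)*(k**2 + 6*k + 11)/18; s_k = R·t_k = 2*k*(k**2 + 6*k + 11)/(3*(k + 1)*(k + 2)*(k + 3)).
Check: Δs_k = 12/(k**4 + 10*k**3 + 35*k**2 + 50*k + 24). ✓
Σ_(k=3)^(11) t_k = s_(12) − s_(3) = 908/1365 − (19/30) = 29/910.

Σ = 29/910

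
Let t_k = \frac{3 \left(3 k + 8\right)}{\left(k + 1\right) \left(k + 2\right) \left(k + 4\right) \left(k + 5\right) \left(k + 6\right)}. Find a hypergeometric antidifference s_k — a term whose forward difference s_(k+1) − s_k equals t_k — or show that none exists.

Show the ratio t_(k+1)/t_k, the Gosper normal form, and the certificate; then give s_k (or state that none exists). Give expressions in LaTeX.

The ratio is (k + 1)*(k + 4)*(3*k + 11)/((k + 3)*(k + 7)*(3*k + 8)).
Normal form (A,B,C) = (k + 1, k + 7, k**2 + 17*k/3 + 8).
f must satisfy (k + 1)·f(k+1) − (k + 6)·f(k) = k**2 + 17*k/3 + 8.
d = 5 from the (1,1,2) case.
A polynomial solution: f(k) = k*(k + 2)*(k + 3)*(k**2 + 10*k + 29)/60.
So s_k = (B(k−1)f/C)·t_k = (k*(k + 2)*(k + 6)*(k**2 + 10*k + 29)/(20*(3*k + 8)))·t_k = 3*k*(k**2 + 10*k + 29)/(20*(k**3 + 10*k**2 + 29*k + 20)).
s_(k+1) − s_k = 3*(3*k + 8)/(k**5 + 18*k**4 + 121*k**3 + 372*k**2 + 508*k + 240) = t_k.

s_k = \frac{3 k \left(k^{2} + 10 k + 29\right)}{20 \left(k^{3} + 10 k^{2} + 29 k + 20\right)}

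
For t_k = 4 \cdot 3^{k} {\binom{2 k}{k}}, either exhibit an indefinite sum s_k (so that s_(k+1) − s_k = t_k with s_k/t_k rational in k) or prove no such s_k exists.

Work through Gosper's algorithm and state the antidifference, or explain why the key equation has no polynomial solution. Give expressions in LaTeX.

r(k) = 6*(2*k + 1)/(k + 1) after simplifying.
Factor: A=12*k + 6; B=k + 1; C=1.
Solve (12*k + 6)·f(k+1) − (k)·f(k) = 1.
From deg A=1, deg B=1, deg C=0: d=-1.
d = -1 < 0 ⇒ no nonzero polynomial f; not summable.

none — t_k is not Gosper-summable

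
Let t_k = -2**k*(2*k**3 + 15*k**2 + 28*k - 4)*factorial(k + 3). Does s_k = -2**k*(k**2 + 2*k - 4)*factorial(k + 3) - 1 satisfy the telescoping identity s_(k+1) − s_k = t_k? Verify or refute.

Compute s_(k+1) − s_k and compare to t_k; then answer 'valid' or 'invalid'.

Valid: the claim telescopes to t_k.

s_(k+1) = -2**(k + 1)*(2*k + (k + 1)**2 - 2)*factorial(k + 4) - 1
s_(k+1) − s_k = -2**k*(2*k**3 + 15*k**2 + 28*k - 4)*factorial(k + 3)
(s_(k+1) − s_k) − t_k = 0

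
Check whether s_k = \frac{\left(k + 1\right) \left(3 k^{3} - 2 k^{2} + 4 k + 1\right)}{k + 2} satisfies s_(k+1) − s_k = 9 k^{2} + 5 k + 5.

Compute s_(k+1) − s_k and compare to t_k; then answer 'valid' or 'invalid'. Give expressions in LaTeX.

Invalid: residual \frac{- 6 k^{3} - 25 k^{2} - 11 k - 9}{k^{2} + 5 k + 6} ≠ 0.

s_(k+1) = (3*k**4 + 13*k**3 + 23*k**2 + 24*k + 12)/(k + 3)
s_(k+1) − s_k = (9*k**4 + 44*k**3 + 59*k**2 + 44*k + 21)/(k**2 + 5*k + 6)
(s_(k+1) − s_k) − t_k = (-6*k**3 - 25*k**2 - 11*k - 9)/(k**2 + 5*k + 6)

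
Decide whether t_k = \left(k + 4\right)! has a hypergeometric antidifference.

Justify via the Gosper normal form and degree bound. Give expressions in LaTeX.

No — key equation has no polynomial f.

Step 1: r(k) = k + 5.
A = k + 5, B = 1, C = 1.
Key eq: (k + 5)·f(k+1) = (1)·f(k) + (1).
Degrees (1,0,0) ⇒ d ≤ -1.
d = -1 < 0 ⇒ no nonzero polynomial f; not summable.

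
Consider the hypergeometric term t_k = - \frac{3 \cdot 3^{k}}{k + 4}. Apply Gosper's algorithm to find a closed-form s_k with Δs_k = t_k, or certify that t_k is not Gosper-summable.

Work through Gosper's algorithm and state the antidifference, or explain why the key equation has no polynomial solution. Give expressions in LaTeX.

none — t_k is not Gosper-summable

t_(k+1)/t_k = 3*(k + 4)/(k + 5).
A = 3*k + 12, B = k + 5, C = 1.
Set up (3*k + 12)·f(k+1) − (k + 4)·f(k) − (1) = 0.
deg f ≤ -1 (via 1,1,0).
Negative degree bound (-1): no f exists, t_k not Gosper-summable.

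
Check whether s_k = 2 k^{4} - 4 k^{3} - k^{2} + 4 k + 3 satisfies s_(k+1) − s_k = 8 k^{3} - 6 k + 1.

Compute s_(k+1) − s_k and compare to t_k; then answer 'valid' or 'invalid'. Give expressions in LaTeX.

valid; difference matches t_k

s_(k+1) = 2*k**4 + 4*k**3 - k**2 - 2*k + 4
s_(k+1) − s_k = 8*k**3 - 6*k + 1
(s_(k+1) − s_k) − t_k = 0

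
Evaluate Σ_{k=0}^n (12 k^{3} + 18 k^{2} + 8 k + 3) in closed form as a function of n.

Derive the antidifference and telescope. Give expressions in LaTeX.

Step 1: r(k) = (12*k**3 + 54*k**2 + 80*k + 41)/(12*k**3 + 18*k**2 + 8*k + 3).
So A=1 and B=1, with C=k**3 + 3*k**2/2 + 2*k/3 + 1/4.
Solve (1)·f(k+1) − (1)·f(k) = k**3 + 3*k**2/2 + 2*k/3 + 1/4.
d = 4 from the (0,0,3) case.
Solving with deg f ≤ 4: f(k) = k*(3*k**3 - 2*k + 2)/12.
R(k) = B(k−1)·f(k)/C(k) = k*(3*k**3 - 2*k + 2)/(12*k**3 + 18*k**2 + 8*k + 3); s_k = R·t_k = k*(3*k**3 - 2*k + 2).
s_(k+1) − s_k = 12*k**3 + 18*k**2 + 8*k + 3 = t_k.
s_(n+1) = 3*n**4 + 12*n**3 + 16*n**2 + 10*n + 3 and s_(0) = 0, so S(n) = 3*n**4 + 12*n**3 + 16*n**2 + 10*n + 3.

S(n) = 3 n^{4} + 12 n^{3} + 16 n^{2} + 10 n + 3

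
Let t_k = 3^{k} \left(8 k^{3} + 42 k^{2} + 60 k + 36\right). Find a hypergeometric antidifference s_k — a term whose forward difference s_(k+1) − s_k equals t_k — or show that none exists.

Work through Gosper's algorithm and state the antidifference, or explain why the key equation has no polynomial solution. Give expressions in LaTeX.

t_(k+1)/t_k = 3*(4*k**3 + 33*k**2 + 84*k + 73)/(4*k**3 + 21*k**2 + 30*k + 18).
Gosper form: A/B · C(k+1)/C(k) with A=3, B=1, C=k**3 + 21*k**2/4 + 15*k/2 + 9/2.
Need (3)·f(k+1) − (1)·f(k) = k**3 + 21*k**2/4 + 15*k/2 + 9/2.
d = 3 from the (0,0,3) case.
Solving with deg f ≤ 3: f(k) = (4*k**3 + 3*k**2 + 3*k + 3)/8.
Get s_k = R·t_k = 3**k*(4*k**3 + 3*k**2 + 3*k + 3) with R(k) = B(k−1)f(k)/C(k) = (4*k**3 + 3*k**2 + 3*k + 3)/(2*(4*k**3 + 21*k**2 + 30*k + 18)).
s_(k+1) − s_k = 3**k*(8*k**3 + 42*k**2 + 60*k + 36) = t_k.

s_k = 3^{k} \left(4 k^{3} + 3 k^{2} + 3 k + 3\right)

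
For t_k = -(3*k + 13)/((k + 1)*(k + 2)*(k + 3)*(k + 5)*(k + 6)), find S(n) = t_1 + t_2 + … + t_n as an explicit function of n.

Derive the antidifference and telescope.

S(n) = n*(-n**2 - 11*n - 36)/(36*(n**3 + 11*n**2 + 36*n + 36))

r(k) = (k + 1)*(k + 5)*(3*k + 16)/((k + 4)*(k + 7)*(3*k + 13)) after simplifying.
Factor: A=k + 1; B=k + 7; C=k**2 + 25*k/3 + 52/3.
Need (k + 1)·f(k+1) − (k + 6)·f(k) = k**2 + 25*k/3 + 52/3.
Degrees (1,1,2) ⇒ d ≤ 5.
Match coefficients ⇒ f(k) = k*(k + 3)*(k + 4)*(k**2 + 8*k + 17)/30.
R(k) = B(k−1)·f(k)/C(k) = k*(k + 3)*(k + 6)*(k**2 + 8*k + 17)/(10*(3*k + 13)); s_k = R·t_k = k*(-k**2 - 8*k - 17)/(10*(k**3 + 8*k**2 + 17*k + 10)).
Δs = (-3*k - 13)/(k**5 + 17*k**4 + 107*k**3 + 307*k**2 + 396*k + 180), as required.
s_(n+1) = (-n**3 - 11*n**2 - 36*n - 26)/(10*(n**3 + 11*n**2 + 36*n + 36)) and s_(1) = -13/180, so S(n) = n*(-n**2 - 11*n - 36)/(36*(n**3 + 11*n**2 + 36*n + 36)).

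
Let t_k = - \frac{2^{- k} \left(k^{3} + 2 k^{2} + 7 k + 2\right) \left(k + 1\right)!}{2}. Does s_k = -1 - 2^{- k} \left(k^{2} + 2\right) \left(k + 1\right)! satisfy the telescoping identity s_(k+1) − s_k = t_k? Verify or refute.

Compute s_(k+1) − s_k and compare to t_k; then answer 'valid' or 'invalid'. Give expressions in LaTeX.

s_(k+1) = -2**(-k - 1)*((k + 1)**2 + 2)*factorial(k + 2) - 1
s_(k+1) − s_k = -(k**3 + 2*k**2 + 7*k + 2)*factorial(k + 1)/(2*2**k)
(s_(k+1) − s_k) − t_k = 0

Valid: the claim telescopes to t_k.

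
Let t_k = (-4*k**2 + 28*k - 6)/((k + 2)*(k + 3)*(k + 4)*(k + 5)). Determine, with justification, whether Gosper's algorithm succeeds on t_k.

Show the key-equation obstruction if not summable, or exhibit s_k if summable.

Yes. s_k = -k*(k**2 - 39*k + 74)/(12*(k + 2)*(k + 3)*(k + 4)).

t_(k+1)/t_k = -(k + 2)*(14*k - 2*(k + 1)**2 + 11)/((k + 6)*(2*k**2 - 14*k + 3)).
Take A(k)=k + 2, B(k)=k + 6, C(k)=k**2 - 7*k + 3/2.
Set up (k + 2)·f(k+1) − (k + 5)·f(k) − (k**2 - 7*k + 3/2) = 0.
Degrees (1,1,2) ⇒ d ≤ 3.
Coefficient equations give f(k) = k*(k - 37)*(k - 2)/48.
Certificate R = B(k−1)f/C = k*(k - 37)*(k - 2)*(k + 5)/(24*(2*k**2 - 14*k + 3)) gives s_k = -k*(k**2 - 39*k + 74)/(12*(k + 2)*(k + 3)*(k + 4)).
s_(k+1) − s_k = 2*(-2*k**2 + 14*k - 3)/(k**4 + 14*k**3 + 71*k**2 + 154*k + 120) = t_k.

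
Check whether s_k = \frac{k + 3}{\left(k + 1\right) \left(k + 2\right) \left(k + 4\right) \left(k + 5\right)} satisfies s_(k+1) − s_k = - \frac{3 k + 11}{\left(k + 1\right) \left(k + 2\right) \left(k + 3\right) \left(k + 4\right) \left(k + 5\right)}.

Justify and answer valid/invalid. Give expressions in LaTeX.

Invalid: residual \frac{4 \left(2 k + 7\right)}{k^{6} + 21 k^{5} + 175 k^{4} + 735 k^{3} + 1624 k^{2} + 1764 k + 720} ≠ 0.

s_(k+1) = (k + 4)/((k + 2)*(k + 3)*(k + 5)*(k + 6))
s_(k+1) − s_k = ((k + 1)*(k + 4)**2 - (k + 3)**2*(k + 6))/((k + 1)*(k + 2)*(k + 3)*(k + 4)*(k + 5)*(k + 6))
(s_(k+1) − s_k) − t_k = 4*(2*k + 7)/(k**6 + 21*k**5 + 175*k**4 + 735*k**3 + 1624*k**2 + 1764*k + 720)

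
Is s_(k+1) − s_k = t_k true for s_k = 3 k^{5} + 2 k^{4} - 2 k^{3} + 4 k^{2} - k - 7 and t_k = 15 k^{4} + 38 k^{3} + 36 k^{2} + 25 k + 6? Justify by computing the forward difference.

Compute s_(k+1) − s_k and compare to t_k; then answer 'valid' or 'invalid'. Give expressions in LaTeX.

s_(k+1) = 3*k**5 + 17*k**4 + 36*k**3 + 40*k**2 + 24*k - 1
s_(k+1) − s_k = 15*k**4 + 38*k**3 + 36*k**2 + 25*k + 6
(s_(k+1) − s_k) − t_k = 0

valid (s_(k+1) − s_k reduces to t_k)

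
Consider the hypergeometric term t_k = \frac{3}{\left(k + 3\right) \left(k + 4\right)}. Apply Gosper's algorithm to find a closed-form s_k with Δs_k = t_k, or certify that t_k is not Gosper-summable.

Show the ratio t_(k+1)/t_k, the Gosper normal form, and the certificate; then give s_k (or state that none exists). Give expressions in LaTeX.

s_k = \frac{k}{k + 3}

t_(k+1)/t_k = (k + 3)/(k + 5).
So A=k + 3 and B=k + 5, with C=1.
Need (k + 3)·f(k+1) − (k + 4)·f(k) = 1.
From deg A=1, deg B=1, deg C=0: d=1.
Coefficient equations give f(k) = k/3.
Get s_k = R·t_k = k/(k + 3) with R(k) = B(k−1)f(k)/C(k) = k*(k + 4)/3.
Verify: 3/(k**2 + 7*k + 12) matches t_k.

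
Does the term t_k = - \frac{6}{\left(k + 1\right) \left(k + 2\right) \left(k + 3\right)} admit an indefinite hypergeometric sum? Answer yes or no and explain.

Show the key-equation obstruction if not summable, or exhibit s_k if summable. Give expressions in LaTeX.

Yes. s_k = \frac{3 k \left(- k - 3\right)}{2 \left(k + 1\right) \left(k + 2\right)}.

Compute t_(k+1)/t_k: get (k + 1)/(k + 4).
A = k + 1, B = k + 4, C = 1.
Set up (k + 1)·f(k+1) − (k + 3)·f(k) − (1) = 0.
From deg A=1, deg B=1, deg C=0: d=2.
Coefficient equations give f(k) = k*(k + 3)/4.
Get s_k = R·t_k = 3*k*(-k - 3)/(2*(k + 1)*(k + 2)) with R(k) = B(k−1)f(k)/C(k) = k*(k + 3)**2/4.
s_(k+1) − s_k = -6/(k**3 + 6*k**2 + 11*k + 6) = t_k.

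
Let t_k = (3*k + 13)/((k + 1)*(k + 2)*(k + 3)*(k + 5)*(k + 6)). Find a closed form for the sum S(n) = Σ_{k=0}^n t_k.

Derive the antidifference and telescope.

The ratio is (k + 1)*(k + 5)*(3*k + 16)/((k + 4)*(k + 7)*(3*k + 13)).
So A=k + 1 and B=k + 7, with C=k**2 + 25*k/3 + 52/3.
Key eq: (k + 1)·f(k+1) = (k + 6)·f(k) + (k**2 + 25*k/3 + 52/3).
Degrees (1,1,2) ⇒ d ≤ 5.
A polynomial solution: f(k) = k*(k + 3)*(k + 4)*(k**2 + 8*k + 17)/30.
R(k) = B(k−1)·f(k)/C(k) = k*(k + 3)*(k + 6)*(k**2 + 8*k + 17)/(10*(3*k + 13)); s_k = R·t_k = k*(k**2 + 8*k + 17)/(10*(k**3 + 8*k**2 + 17*k + 10)).
Δs = (3*k + 13)/(k**5 + 17*k**4 + 107*k**3 + 307*k**2 + 396*k + 180), as required.
Evaluate: s_(n+1) = (n**3 + 11*n**2 + 36*n + 26)/(10*(n**3 + 11*n**2 + 36*n + 36)); subtract s_(0) = 0 ⇒ S(n) = (n**3 + 11*n**2 + 36*n + 26)/(10*(n**3 + 11*n**2 + 36*n + 36)).

S(n) = (n**3 + 11*n**2 + 36*n + 26)/(10*(n**3 + 11*n**2 + 36*n + 36))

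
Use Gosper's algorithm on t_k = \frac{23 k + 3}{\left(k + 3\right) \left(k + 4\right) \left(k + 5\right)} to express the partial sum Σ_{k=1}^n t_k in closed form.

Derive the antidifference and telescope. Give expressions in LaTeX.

S(n) = \frac{n \left(59 n + 71\right)}{20 \left(n^{2} + 9 n + 20\right)}

Ratio r(k) = (k + 3)*(23*k + 26)/((k + 6)*(23*k + 3)).
A = k + 3, B = k + 6, C = k + 3/23.
Need (k + 3)·f(k+1) − (k + 5)·f(k) = k + 3/23.
From deg A=1, deg B=1, deg C=1: d=2.
A polynomial solution: f(k) = k*(3*k - 2)/23.
Get s_k = R·t_k = k*(3*k - 2)/((k + 3)*(k + 4)) with R(k) = B(k−1)f(k)/C(k) = k*(k + 5)*(3*k - 2)/(23*k + 3).
s_(k+1) − s_k = (23*k + 3)/(k**3 + 12*k**2 + 47*k + 60) = t_k.
s_(n+1) = (3*n**2 + 4*n + 1)/(n**2 + 9*n + 20) and s_(1) = 1/20, so S(n) = n*(59*n + 71)/(20*(n**2 + 9*n + 20)).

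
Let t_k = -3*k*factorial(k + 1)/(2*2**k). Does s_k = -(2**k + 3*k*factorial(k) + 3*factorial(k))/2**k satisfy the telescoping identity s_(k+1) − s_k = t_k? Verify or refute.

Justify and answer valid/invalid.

s_(k+1) = -(2*2**k + 3*k**2*factorial(k) + 9*k*factorial(k) + 6*factorial(k))/(2*2**k)
s_(k+1) − s_k = -3*k*factorial(k + 1)/(2*2**k)
(s_(k+1) − s_k) − t_k = 0

valid; difference matches t_k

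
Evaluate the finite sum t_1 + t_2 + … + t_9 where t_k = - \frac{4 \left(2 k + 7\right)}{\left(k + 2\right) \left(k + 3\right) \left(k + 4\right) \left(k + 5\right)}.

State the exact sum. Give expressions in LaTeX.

Compute t_(k+1)/t_k: get (k + 2)*(2*k + 9)/((k + 6)*(2*k + 7)).
So A=k + 2 and B=k + 6, with C=k + 7/2.
Set up (k + 2)·f(k+1) − (k + 5)·f(k) − (k + 7/2) = 0.
deg f ≤ 3 (via 1,1,1).
Solve for f: f(k) = k*(k + 3)*(k + 6)/16 (degree 3 ≤ 3).
R(k) = B(k−1)·f(k)/C(k) = k*(k + 3)*(k + 5)*(k + 6)/(8*(2*k + 7)); s_k = R·t_k = k*(-k - 6)/(2*(k**2 + 6*k + 8)).
Δs = 4*(-2*k - 7)/(k**4 + 14*k**3 + 71*k**2 + 154*k + 120), as required.
Evaluate s at k=10 and k=1: -10/21 and -7/30; difference -17/70.

Σ = -17/70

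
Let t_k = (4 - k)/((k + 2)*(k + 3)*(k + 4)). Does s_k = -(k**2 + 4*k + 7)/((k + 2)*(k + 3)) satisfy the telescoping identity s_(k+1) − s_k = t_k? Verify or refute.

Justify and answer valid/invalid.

Valid — Δs_k = t_k.

s_(k+1) = (-4*k - (k + 1)**2 - 11)/((k + 3)*(k + 4))
s_(k+1) − s_k = (4 - k)/(k**3 + 9*k**2 + 26*k + 24)
(s_(k+1) − s_k) − t_k = 0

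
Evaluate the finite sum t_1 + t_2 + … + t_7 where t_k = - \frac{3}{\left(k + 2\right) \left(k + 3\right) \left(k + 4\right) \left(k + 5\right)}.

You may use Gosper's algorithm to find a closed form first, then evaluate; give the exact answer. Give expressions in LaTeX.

Compute t_(k+1)/t_k: get (k + 2)/(k + 6).
Take A(k)=k + 2, B(k)=k + 6, C(k)=1.
f must satisfy (k + 2)·f(k+1) − (k + 5)·f(k) = 1.
From deg A=1, deg B=1, deg C=0: d=3.
Solving with deg f ≤ 3: f(k) = k*(k**2 + 9*k + 26)/72.
Get s_k = R·t_k = k*(-k**2 - 9*k - 26)/(24*(k + 2)*(k + 3)*(k + 4)) with R(k) = B(k−1)f(k)/C(k) = k*(k + 5)*(k**2 + 9*k + 26)/72.
Δs = -3/(k**4 + 14*k**3 + 71*k**2 + 154*k + 120), as required.
Evaluate s at k=8 and k=1: -9/220 and -1/40; difference -7/440.

Σ = -7/440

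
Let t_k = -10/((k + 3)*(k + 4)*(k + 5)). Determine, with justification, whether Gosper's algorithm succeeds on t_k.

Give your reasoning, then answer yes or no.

Yes. s_k = 5*k*(-k - 7)/(12*(k + 3)*(k + 4)).

The ratio is (k + 3)/(k + 6).
Factor: A=k + 3; B=k + 6; C=1.
f must satisfy (k + 3)·f(k+1) − (k + 5)·f(k) = 1.
d = 2 from the (1,1,0) case.
A polynomial solution: f(k) = k*(k + 7)/24.
Then R = B(k−1)f/C = k*(k + 5)*(k + 7)/24, so s_k = R(k)·t_k = 5*k*(-k - 7)/(12*(k + 3)*(k + 4)).
Δs = -10/(k**3 + 12*k**2 + 47*k + 60), as required.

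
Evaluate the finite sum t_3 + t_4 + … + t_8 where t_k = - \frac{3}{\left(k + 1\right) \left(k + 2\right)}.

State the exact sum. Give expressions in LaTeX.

t_(k+1)/t_k = (k + 1)/(k + 3).
Factor: A=k + 1; B=k + 3; C=1.
Set up (k + 1)·f(k+1) − (k + 2)·f(k) − (1) = 0.
Degrees (1,1,0) ⇒ d ≤ 1.
Coefficient equations give f(k) = k.
R(k) = B(k−1)·f(k)/C(k) = k*(k + 2); s_k = R·t_k = -3*k/(k + 1).
Check: Δs_k = -3/(k**2 + 3*k + 2). ✓
Σ_(k=3)^(8) t_k = s_(9) − s_(3) = -27/10 − (-9/4) = -9/20.

Σ = -9/20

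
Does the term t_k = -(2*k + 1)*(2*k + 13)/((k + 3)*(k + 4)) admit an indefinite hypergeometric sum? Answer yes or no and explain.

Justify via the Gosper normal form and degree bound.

Yes. s_k = k*(-12*k - 1)/(3*(k + 3)).

t_(k+1)/t_k = (k + 3)*(2*k + 3)*(2*k + 15)/((k + 5)*(2*k + 1)*(2*k + 13)).
A = k + 3, B = k + 5, C = k**2 + 7*k + 13/4.
Need (k + 3)·f(k+1) − (k + 4)·f(k) = k**2 + 7*k + 13/4.
deg f ≤ 2 (via 1,1,2).
Solve for f: f(k) = k*(12*k + 1)/12 (degree 2 ≤ 2).
Get s_k = R·t_k = k*(-12*k - 1)/(3*(k + 3)) with R(k) = B(k−1)f(k)/C(k) = k*(k + 4)*(12*k + 1)/(3*(2*k + 1)*(2*k + 13)).
Check: Δs_k = (-4*k**2 - 28*k - 13)/(k**2 + 7*k + 12). ✓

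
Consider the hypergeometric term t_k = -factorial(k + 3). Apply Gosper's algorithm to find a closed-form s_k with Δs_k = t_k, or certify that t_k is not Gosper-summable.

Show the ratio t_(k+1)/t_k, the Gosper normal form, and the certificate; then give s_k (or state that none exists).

Ratio r(k) = k + 4.
So A=k + 4 and B=1, with C=1.
Need (k + 4)·f(k+1) − (1)·f(k) = 1.
deg f ≤ -1 (via 1,0,0).
Negative degree bound (-1): no f exists, t_k not Gosper-summable.

not Gosper-summable; s_k does not exist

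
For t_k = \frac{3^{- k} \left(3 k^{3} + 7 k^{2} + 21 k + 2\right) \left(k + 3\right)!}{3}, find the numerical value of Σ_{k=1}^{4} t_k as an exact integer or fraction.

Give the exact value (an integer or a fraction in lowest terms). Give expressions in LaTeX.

Σ = 31384/3

t_(k+1)/t_k = (3*k**4 + 28*k**3 + 108*k**2 + 209*k + 132)/(3*(3*k**3 + 7*k**2 + 21*k + 2)).
Gosper form: A/B · C(k+1)/C(k) with A=k/3 + 4/3, B=1, C=k**3 + 7*k**2/3 + 7*k + 2/3.
Key eq: (k/3 + 4/3)·f(k+1) = (1)·f(k) + (k**3 + 7*k**2/3 + 7*k + 2/3).
deg f ≤ 2 (via 1,0,3).
Coefficient equations give f(k) = 3*k**2 - 2*k - 2.
R(k) = B(k−1)·f(k)/C(k) = 3*(3*k**2 - 2*k - 2)/(3*k**3 + 7*k**2 + 21*k + 2); s_k = R·t_k = (3*k**2 - 2*k - 2)*factorial(k + 3)/3**k.
Check: Δs_k = (3*k**3 + 7*k**2 + 21*k + 2)*factorial(k + 3)/(3*3**k). ✓
Σ_(k=1)^(4) t_k = s_(5) − s_(1) = 31360/3 − (-8) = 31384/3.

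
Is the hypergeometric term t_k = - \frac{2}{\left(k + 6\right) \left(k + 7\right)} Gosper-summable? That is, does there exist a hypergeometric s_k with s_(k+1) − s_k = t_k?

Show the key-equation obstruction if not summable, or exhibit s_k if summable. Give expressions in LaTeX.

Yes. s_k = - \frac{k}{3 k + 18}.

t_(k+1)/t_k = (k + 6)/(k + 8).
Normal form (A,B,C) = (k + 6, k + 8, 1).
Need (k + 6)·f(k+1) − (k + 7)·f(k) = 1.
Degrees (1,1,0) ⇒ d ≤ 1.
Match coefficients ⇒ f(k) = k/6.
Certificate R = B(k−1)f/C = k*(k + 7)/6 gives s_k = -k/(3*k + 18).
Δs = -2/(k**2 + 13*k + 42), as required.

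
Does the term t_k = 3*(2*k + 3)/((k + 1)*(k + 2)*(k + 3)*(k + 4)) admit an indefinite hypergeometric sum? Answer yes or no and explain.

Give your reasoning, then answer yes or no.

Yes. s_k = k*(2*k**2 + 12*k + 13)/(3*(k + 1)*(k + 2)*(k + 3)).

Ratio r(k) = (k + 1)*(2*k + 5)/((k + 5)*(2*k + 3)).
Take A(k)=k + 1, B(k)=k + 5, C(k)=k + 3/2.
Set up (k + 1)·f(k+1) − (k + 4)·f(k) − (k + 3/2) = 0.
deg f ≤ 3 (via 1,1,1).
Coefficient equations give f(k) = k*(2*k**2 + 12*k + 13)/18.
R(k) = B(k−1)·f(k)/C(k) = k*(k + 4)*(2*k**2 + 12*k + 13)/(9*(2*k + 3)); s_k = R·t_k = k*(2*k**2 + 12*k + 13)/(3*(k + 1)*(k + 2)*(k + 3)).
Verify: 3*(2*k + 3)/(k**4 + 10*k**3 + 35*k**2 + 50*k + 24) matches t_k.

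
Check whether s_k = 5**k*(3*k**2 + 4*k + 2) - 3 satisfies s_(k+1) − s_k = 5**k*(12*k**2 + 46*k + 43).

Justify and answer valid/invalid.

valid; difference matches t_k

s_(k+1) = 5**(k + 1)*(4*k + 3*(k + 1)**2 + 6) - 3
s_(k+1) − s_k = 5**k*(12*k**2 + 46*k + 43)
(s_(k+1) − s_k) − t_k = 0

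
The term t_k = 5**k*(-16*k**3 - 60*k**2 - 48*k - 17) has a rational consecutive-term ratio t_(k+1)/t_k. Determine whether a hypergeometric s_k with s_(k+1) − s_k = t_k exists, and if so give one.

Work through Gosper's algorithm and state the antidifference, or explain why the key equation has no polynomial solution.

s_k = 5**k*(-4*k**3 + 3*k - 3)

r(k) = 5*(16*k**3 + 108*k**2 + 216*k + 141)/(16*k**3 + 60*k**2 + 48*k + 17) after simplifying.
Normal form (A,B,C) = (5, 1, k**3 + 15*k**2/4 + 3*k + 17/16).
Set up (5)·f(k+1) − (1)·f(k) − (k**3 + 15*k**2/4 + 3*k + 17/16) = 0.
deg f ≤ 3 (via 0,0,3).
Solving with deg f ≤ 3: f(k) = (4*k**3 - 3*k + 3)/16.
R(k) = B(k−1)·f(k)/C(k) = (4*k**3 - 3*k + 3)/(16*k**3 + 60*k**2 + 48*k + 17); s_k = R·t_k = 5**k*(-4*k**3 + 3*k - 3).
Check: Δs_k = 5**k*(4*k**3 + 12*k - 20*(k + 1)**3 + 3). ✓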